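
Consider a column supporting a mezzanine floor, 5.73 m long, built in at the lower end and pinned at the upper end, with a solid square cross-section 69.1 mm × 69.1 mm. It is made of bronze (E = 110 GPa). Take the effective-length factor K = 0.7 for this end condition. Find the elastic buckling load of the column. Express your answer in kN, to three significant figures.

I = a⁴/12 = 69.1⁴/12 = 1.900×10^6 mm⁴
I = 1.900×10^6 mm⁴ = 1.900×10^-6 m⁴
Effective length L_e = K·L = 0.7 × 5.73 = 4.011 m
P_cr = π²EI / L_e² = π² × 110×10⁹ × 1.900×10^-6 / 4.011² = 1.282×10^5 N

P_cr ≈ 128 kN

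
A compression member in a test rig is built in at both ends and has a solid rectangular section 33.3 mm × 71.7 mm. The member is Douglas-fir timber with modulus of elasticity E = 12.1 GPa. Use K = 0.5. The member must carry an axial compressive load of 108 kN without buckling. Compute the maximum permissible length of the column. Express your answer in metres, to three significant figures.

Buckling occurs about the weak axis: I_min = h·b³/12 with b = 33.3 mm (the shorter side).
I_min = 71.7×33.3³/12 = 2.206×10^5 mm⁴
I = 2.206×10^-7 m⁴
At the buckling limit P_cr = P = 1.080×10^5 N
From P_cr = π²EI/(K·L)²:  L = (1/K)·√(π²EI/P_cr) = (1/0.5)·√(π²×1.21×10^10×2.206×10^-7/1.080×10^5)
L = 0.988 m

L_max ≈ 0.988 m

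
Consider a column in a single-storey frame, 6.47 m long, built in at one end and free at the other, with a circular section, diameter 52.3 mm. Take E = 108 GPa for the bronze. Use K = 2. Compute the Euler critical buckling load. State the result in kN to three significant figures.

I = πd⁴/64 = π×52.3⁴/64 = 3.673×10^5 mm⁴
I = 3.673×10^5 mm⁴ = 3.673×10^-7 m⁴
Effective length L_e = K·L = 2 × 6.47 = 12.94 m
P_cr = π²EI / L_e² = π² × 108×10⁹ × 3.673×10^-7 / 12.94² = 2.338×10^3 N

P_cr ≈ 2.34 kN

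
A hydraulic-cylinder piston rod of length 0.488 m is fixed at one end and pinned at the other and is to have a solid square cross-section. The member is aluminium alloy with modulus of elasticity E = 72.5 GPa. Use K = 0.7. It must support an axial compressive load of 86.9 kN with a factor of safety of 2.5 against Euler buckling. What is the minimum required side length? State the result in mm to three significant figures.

a ≈ 25.5 mm

Required P_cr = n·P = 2.5 × 86.9 = 217.2 kN
L_e = K·L = 0.7 × 0.488 = 0.3416 m
Required I = P_cr·L_e²/(π²E) = 2.172×10^5 × 0.3416² / (π² × 7.25×10^10) = 3.543×10^-8 m⁴
I_req = 3.543×10^4 mm⁴
Solid square: I = a⁴/12  ⇒  a = (12I)^(1/4) = (12×3.543×10^4)^(1/4) = 25.5 mm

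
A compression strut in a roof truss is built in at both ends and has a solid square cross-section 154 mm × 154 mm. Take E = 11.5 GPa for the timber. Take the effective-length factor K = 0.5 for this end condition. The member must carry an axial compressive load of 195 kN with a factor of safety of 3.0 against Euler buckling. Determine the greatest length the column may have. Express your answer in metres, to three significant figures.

I = a⁴/12 = 154⁴/12 = 4.687×10^7 mm⁴
I = 4.687×10^-5 m⁴
Required critical load P_cr = n·P = 3.0 × 195 = 585.0 kN = 5.850×10^5 N
From P_cr = π²EI/(K·L)²:  L = (1/K)·√(π²EI/P_cr) = (1/0.5)·√(π²×1.15×10^10×4.687×10^-5/5.850×10^5)
L = 6.03 m

L_max ≈ 6.03 m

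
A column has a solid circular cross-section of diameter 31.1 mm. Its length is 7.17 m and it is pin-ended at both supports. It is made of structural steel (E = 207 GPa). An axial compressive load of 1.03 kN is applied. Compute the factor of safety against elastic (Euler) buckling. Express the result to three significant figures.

n ≈ 1.77

I = πd⁴/64 = π×31.1⁴/64 = 4.592×10^4 mm⁴
I = 4.592×10^4 mm⁴ = 4.592×10^-8 m⁴
Effective length L_e = K·L = 1 × 7.17 = 7.170 m
P_cr = π²EI / L_e² = π² × 207×10⁹ × 4.592×10^-8 / 7.170² = 1.825×10^3 N
Factor of safety n = P_cr / P = 1.8249 / 1.03 = 1.77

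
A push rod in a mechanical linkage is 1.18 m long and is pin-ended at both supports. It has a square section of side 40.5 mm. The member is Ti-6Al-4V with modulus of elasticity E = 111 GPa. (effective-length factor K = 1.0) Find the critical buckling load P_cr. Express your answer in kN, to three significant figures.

I = a⁴/12 = 40.5⁴/12 = 2.242×10^5 mm⁴
I = 2.242×10^5 mm⁴ = 2.242×10^-7 m⁴
Effective length L_e = K·L = 1 × 1.18 = 1.180 m
P_cr = π²EI / L_e² = π² × 111×10⁹ × 2.242×10^-7 / 1.180² = 1.764×10^5 N

P_cr ≈ 176 kN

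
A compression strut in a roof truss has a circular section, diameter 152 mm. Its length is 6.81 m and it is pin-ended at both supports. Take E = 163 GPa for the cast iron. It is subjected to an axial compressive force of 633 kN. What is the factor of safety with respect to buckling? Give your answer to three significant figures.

n ≈ 1.44

I = πd⁴/64 = π×152⁴/64 = 2.620×10^7 mm⁴
I = 2.620×10^7 mm⁴ = 2.620×10^-5 m⁴
Effective length L_e = K·L = 1 × 6.81 = 6.810 m
P_cr = π²EI / L_e² = π² × 163×10⁹ × 2.620×10^-5 / 6.810² = 9.089×10^5 N
Factor of safety n = P_cr / P = 908.94 / 633 = 1.44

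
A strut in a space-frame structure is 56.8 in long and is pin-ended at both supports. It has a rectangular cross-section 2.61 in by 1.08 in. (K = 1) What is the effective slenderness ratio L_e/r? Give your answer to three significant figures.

λ ≈ 182

For a rectangle r_min = b/√12 = 1.08/√12 = 0.3118 in
L_e = K·L = 1 × 56.8 = 56.80 in
λ = L_e / r_min = 56.800 / 0.3118 = 182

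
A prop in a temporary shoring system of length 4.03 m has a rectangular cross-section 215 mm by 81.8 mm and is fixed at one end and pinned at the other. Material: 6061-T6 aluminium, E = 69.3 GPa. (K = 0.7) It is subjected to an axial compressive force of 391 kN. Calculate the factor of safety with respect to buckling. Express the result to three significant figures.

Buckling occurs about the weak axis: I_min = h·b³/12 with b = 81.8 mm (the shorter side).
I_min = 215×81.8³/12 = 9.807×10^6 mm⁴
I = 9.807×10^6 mm⁴ = 9.807×10^-6 m⁴
Effective length L_e = K·L = 0.7 × 4.03 = 2.821 m
P_cr = π²EI / L_e² = π² × 69.3×10⁹ × 9.807×10^-6 / 2.821² = 8.428×10^5 N
Factor of safety n = P_cr / P = 842.84 / 391 = 2.16

n ≈ 2.16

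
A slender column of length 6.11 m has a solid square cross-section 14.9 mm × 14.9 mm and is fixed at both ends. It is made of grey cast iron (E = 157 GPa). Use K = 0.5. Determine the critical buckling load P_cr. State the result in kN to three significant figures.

I = a⁴/12 = 14.9⁴/12 = 4.107×10^3 mm⁴
I = 4.107×10^3 mm⁴ = 4.107×10^-9 m⁴
Effective length L_e = K·L = 0.5 × 6.11 = 3.055 m
P_cr = π²EI / L_e² = π² × 157×10⁹ × 4.107×10^-9 / 3.055² = 681.9 N

P_cr ≈ 0.682 kN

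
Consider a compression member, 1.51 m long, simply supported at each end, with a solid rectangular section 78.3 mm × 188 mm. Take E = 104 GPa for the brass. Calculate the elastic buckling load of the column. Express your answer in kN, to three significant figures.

Buckling occurs about the weak axis: I_min = h·b³/12 with b = 78.3 mm (the shorter side).
I_min = 188×78.3³/12 = 7.521×10^6 mm⁴
I = 7.521×10^6 mm⁴ = 7.521×10^-6 m⁴
Effective length L_e = K·L = 1 × 1.51 = 1.510 m
P_cr = π²EI / L_e² = π² × 104×10⁹ × 7.521×10^-6 / 1.510² = 3.386×10^6 N

P_cr ≈ 3390 kN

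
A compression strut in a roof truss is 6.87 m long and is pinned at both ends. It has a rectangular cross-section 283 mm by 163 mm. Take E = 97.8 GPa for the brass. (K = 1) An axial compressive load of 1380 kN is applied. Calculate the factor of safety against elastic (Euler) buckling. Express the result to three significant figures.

Buckling occurs about the weak axis: I_min = h·b³/12 with b = 163 mm (the shorter side).
I_min = 283×163³/12 = 1.021×10^8 mm⁴
I = 1.021×10^8 mm⁴ = 1.021×10^-4 m⁴
Effective length L_e = K·L = 1 × 6.87 = 6.870 m
P_cr = π²EI / L_e² = π² × 97.8×10⁹ × 1.021×10^-4 / 6.870² = 2.089×10^6 N
Factor of safety n = P_cr / P = 2088.8 / 1380 = 1.51

n ≈ 1.51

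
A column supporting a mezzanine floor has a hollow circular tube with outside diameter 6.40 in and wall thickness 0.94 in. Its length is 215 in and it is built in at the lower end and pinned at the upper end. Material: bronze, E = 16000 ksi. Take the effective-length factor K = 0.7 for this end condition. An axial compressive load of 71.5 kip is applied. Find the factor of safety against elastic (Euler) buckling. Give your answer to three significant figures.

Inner diameter d_i = 6.40 − 2×0.94 = 4.520 in
I = π(d_o⁴ − d_i⁴)/64 = π(6.40⁴ − 4.520⁴)/64 = 61.87 in⁴
Effective length L_e = K·L = 0.7 × 215 = 150.5 in
P_cr = π²EI / L_e² = π² × 16000×10³ × 61.87 / 150.5² = 4.313×10^5 lb
Factor of safety n = P_cr / P = 431.32 / 71.5 = 6.03

n ≈ 6.03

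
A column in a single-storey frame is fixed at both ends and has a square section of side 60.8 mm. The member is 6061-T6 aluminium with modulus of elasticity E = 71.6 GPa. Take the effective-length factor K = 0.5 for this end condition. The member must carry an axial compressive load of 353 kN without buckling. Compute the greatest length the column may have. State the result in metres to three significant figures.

I = a⁴/12 = 60.8⁴/12 = 1.139×10^6 mm⁴
I = 1.139×10^-6 m⁴
At the buckling limit P_cr = P = 3.530×10^5 N
From P_cr = π²EI/(K·L)²:  L = (1/K)·√(π²EI/P_cr) = (1/0.5)·√(π²×7.16×10^10×1.139×10^-6/3.530×10^5)
L = 3.02 m

L_max ≈ 3.02 m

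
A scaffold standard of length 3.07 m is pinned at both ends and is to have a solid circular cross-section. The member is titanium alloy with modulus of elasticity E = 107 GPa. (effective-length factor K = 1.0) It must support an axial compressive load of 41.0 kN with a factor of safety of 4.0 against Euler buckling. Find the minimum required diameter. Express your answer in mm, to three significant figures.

Required P_cr = n·P = 4.0 × 41.0 = 164.0 kN
L_e = K·L = 1 × 3.07 = 3.070 m
Required I = P_cr·L_e²/(π²E) = 1.640×10^5 × 3.070² / (π² × 1.07×10^11) = 1.464×10^-6 m⁴
I_req = 1.464×10^6 mm⁴
Solid circle: I = πd⁴/64  ⇒  d = (64I/π)^(1/4) = (64×1.464×10^6/π)^(1/4) = 73.9 mm

d ≈ 73.9 mm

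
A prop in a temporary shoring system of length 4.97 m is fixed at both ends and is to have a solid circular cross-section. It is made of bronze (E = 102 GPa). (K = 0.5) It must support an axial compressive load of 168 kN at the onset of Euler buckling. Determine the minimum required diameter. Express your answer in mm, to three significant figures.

L_e = K·L = 0.5 × 4.97 = 2.485 m
Required I = P_cr·L_e²/(π²E) = 1.680×10^5 × 2.485² / (π² × 1.02×10^11) = 1.031×10^-6 m⁴
I_req = 1.031×10^6 mm⁴
Solid circle: I = πd⁴/64  ⇒  d = (64I/π)^(1/4) = (64×1.031×10^6/π)^(1/4) = 67.7 mm

d ≈ 67.7 mm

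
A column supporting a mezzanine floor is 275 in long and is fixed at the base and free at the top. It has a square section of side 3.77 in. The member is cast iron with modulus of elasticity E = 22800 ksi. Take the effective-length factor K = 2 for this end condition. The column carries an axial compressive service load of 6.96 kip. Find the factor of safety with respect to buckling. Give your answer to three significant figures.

n ≈ 1.80

I = a⁴/12 = 3.77⁴/12 = 16.83 in⁴
Effective length L_e = K·L = 2 × 275 = 550.0 in
P_cr = π²EI / L_e² = π² × 22800×10³ × 16.83 / 550.0² = 1.252×10^4 lb
Factor of safety n = P_cr / P = 12.523 / 6.96 = 1.80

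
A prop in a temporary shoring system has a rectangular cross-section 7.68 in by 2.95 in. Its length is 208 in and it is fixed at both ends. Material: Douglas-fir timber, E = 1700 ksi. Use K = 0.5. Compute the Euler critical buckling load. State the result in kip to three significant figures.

P_cr ≈ 25.5 kip

Buckling occurs about the weak axis: I_min = h·b³/12 with b = 2.95 in (the shorter side).
I_min = 7.68×2.95³/12 = 16.43 in⁴
Effective length L_e = K·L = 0.5 × 208 = 104.0 in
P_cr = π²EI / L_e² = π² × 1700×10³ × 16.43 / 104.0² = 2.549×10^4 lb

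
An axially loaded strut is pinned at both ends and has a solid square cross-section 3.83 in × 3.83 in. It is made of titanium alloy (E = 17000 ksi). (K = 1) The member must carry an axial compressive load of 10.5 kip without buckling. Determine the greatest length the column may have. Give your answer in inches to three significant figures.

L_max ≈ 535 in

I = a⁴/12 = 3.83⁴/12 = 17.93 in⁴
At the buckling limit P_cr = P = 1.050×10^4 lb
From P_cr = π²EI/(K·L)²:  L = (1/K)·√(π²EI/P_cr) = (1/1)·√(π²×1.70×10^7×17.93/1.050×10^4)
L = 535 in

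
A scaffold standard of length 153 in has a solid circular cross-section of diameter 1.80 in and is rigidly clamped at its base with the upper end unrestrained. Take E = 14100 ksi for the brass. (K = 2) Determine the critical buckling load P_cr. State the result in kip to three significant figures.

P_cr ≈ 0.766 kip

I = πd⁴/64 = π×1.80⁴/64 = 0.5153 in⁴
Effective length L_e = K·L = 2 × 153 = 306.0 in
P_cr = π²EI / L_e² = π² × 14100×10³ × 0.5153 / 306.0² = 765.8 lb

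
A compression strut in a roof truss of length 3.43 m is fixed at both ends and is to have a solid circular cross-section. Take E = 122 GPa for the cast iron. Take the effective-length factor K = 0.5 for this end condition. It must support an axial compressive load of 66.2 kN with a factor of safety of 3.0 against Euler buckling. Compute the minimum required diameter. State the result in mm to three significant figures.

d ≈ 56.1 mm

Required P_cr = n·P = 3.0 × 66.2 = 198.6 kN
L_e = K·L = 0.5 × 3.43 = 1.715 m
Required I = P_cr·L_e²/(π²E) = 1.986×10^5 × 1.715² / (π² × 1.22×10^11) = 4.851×10^-7 m⁴
I_req = 4.851×10^5 mm⁴
Solid circle: I = πd⁴/64  ⇒  d = (64I/π)^(1/4) = (64×4.851×10^5/π)^(1/4) = 56.1 mm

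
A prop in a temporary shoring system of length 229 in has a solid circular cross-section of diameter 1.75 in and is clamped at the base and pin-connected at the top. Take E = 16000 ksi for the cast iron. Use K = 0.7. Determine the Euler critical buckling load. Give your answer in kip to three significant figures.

P_cr ≈ 2.83 kip

I = πd⁴/64 = π×1.75⁴/64 = 0.4604 in⁴
Effective length L_e = K·L = 0.7 × 229 = 160.3 in
P_cr = π²EI / L_e² = π² × 16000×10³ × 0.4604 / 160.3² = 2.829×10^3 lb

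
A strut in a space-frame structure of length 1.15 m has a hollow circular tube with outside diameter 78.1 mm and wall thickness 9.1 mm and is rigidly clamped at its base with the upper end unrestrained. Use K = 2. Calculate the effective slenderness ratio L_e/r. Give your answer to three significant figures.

λ ≈ 93.5

Inner diameter d_i = 78.1 − 2×9.1 = 59.90 mm
I = π(d_o⁴ − d_i⁴)/64 = π(78.1⁴ − 59.90⁴)/64 = 1.194×10^6 mm⁴
A = 1.973×10^3 mm²;  r_min = √(I/A) = √(1.194×10^6/1.973×10^3) = 24.61 mm
L_e = K·L = 2 × 1.15 m = 2.300 m = 2300.0 mm
λ = L_e / r_min = 2300.0 / 24.61 = 93.5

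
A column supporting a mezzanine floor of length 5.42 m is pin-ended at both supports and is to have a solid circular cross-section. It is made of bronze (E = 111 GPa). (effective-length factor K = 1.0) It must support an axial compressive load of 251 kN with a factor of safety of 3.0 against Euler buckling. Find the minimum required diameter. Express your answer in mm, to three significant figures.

Required P_cr = n·P = 3.0 × 251 = 753.0 kN
L_e = K·L = 1 × 5.42 = 5.420 m
Required I = P_cr·L_e²/(π²E) = 7.530×10^5 × 5.420² / (π² × 1.11×10^11) = 2.019×10^-5 m⁴
I_req = 2.019×10^7 mm⁴
Solid circle: I = πd⁴/64  ⇒  d = (64I/π)^(1/4) = (64×2.019×10^7/π)^(1/4) = 142 mm

d ≈ 142 mm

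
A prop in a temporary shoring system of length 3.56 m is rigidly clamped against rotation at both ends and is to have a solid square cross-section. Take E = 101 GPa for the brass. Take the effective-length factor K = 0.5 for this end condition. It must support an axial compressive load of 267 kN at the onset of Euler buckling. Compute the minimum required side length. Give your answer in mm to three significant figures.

a ≈ 56.5 mm

L_e = K·L = 0.5 × 3.56 = 1.780 m
Required I = P_cr·L_e²/(π²E) = 2.670×10^5 × 1.780² / (π² × 1.01×10^11) = 8.487×10^-7 m⁴
I_req = 8.487×10^5 mm⁴
Solid square: I = a⁴/12  ⇒  a = (12I)^(1/4) = (12×8.487×10^5)^(1/4) = 56.5 mm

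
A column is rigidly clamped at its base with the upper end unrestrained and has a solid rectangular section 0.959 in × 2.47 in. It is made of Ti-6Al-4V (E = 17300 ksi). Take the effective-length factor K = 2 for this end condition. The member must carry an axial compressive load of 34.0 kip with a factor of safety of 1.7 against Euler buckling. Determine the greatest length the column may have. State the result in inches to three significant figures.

L_max ≈ 11.6 in

Buckling occurs about the weak axis: I_min = h·b³/12 with b = 0.959 in (the shorter side).
I_min = 2.47×0.959³/12 = 0.1815 in⁴
Required critical load P_cr = n·P = 1.7 × 34.0 = 57.80 kip = 5.780×10^4 lb
From P_cr = π²EI/(K·L)²:  L = (1/K)·√(π²EI/P_cr) = (1/2)·√(π²×1.73×10^7×0.1815/5.780×10^4)
L = 11.6 in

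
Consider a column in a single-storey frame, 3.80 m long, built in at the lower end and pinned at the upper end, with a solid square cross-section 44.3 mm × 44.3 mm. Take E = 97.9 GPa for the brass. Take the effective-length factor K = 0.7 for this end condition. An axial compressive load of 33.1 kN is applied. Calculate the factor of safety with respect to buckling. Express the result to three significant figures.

I = a⁴/12 = 44.3⁴/12 = 3.209×10^5 mm⁴
I = 3.209×10^5 mm⁴ = 3.209×10^-7 m⁴
Effective length L_e = K·L = 0.7 × 3.80 = 2.660 m
P_cr = π²EI / L_e² = π² × 97.9×10⁹ × 3.209×10^-7 / 2.660² = 4.383×10^4 N
Factor of safety n = P_cr / P = 43.828 / 33.1 = 1.32

n ≈ 1.32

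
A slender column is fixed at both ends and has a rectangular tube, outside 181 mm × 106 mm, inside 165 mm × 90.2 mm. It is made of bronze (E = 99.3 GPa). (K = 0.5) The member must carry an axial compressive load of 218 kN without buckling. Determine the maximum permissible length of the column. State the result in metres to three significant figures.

L_max ≈ 11.9 m

Weak-axis I_min = (h_o·b_o³ − h_i·b_i³)/12 with b_o = 106, b_i = 90.20 mm (shorter outer/inner sides).
I_min = (181×106³ − 165.0×90.20³)/12 = 7.874×10^6 mm⁴
I = 7.874×10^-6 m⁴
At the buckling limit P_cr = P = 2.180×10^5 N
From P_cr = π²EI/(K·L)²:  L = (1/K)·√(π²EI/P_cr) = (1/0.5)·√(π²×9.93×10^10×7.874×10^-6/2.180×10^5)
L = 11.9 m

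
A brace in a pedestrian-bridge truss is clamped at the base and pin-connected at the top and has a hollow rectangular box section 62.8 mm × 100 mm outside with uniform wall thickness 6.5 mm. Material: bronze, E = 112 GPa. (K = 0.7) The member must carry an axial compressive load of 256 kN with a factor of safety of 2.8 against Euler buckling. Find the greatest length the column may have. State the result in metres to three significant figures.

L_max ≈ 1.92 m

Inner dimensions: h_i = 100 − 2×6.5 = 87.00 mm, b_i = 62.8 − 2×6.5 = 49.80 mm
Weak-axis I_min = (h_o·b_o³ − h_i·b_i³)/12 with b_o = 62.8, b_i = 49.80 mm (shorter outer/inner sides).
I_min = (100×62.8³ − 87.00×49.80³)/12 = 1.169×10^6 mm⁴
I = 1.169×10^-6 m⁴
Required critical load P_cr = n·P = 2.8 × 256 = 716.8 kN = 7.168×10^5 N
From P_cr = π²EI/(K·L)²:  L = (1/K)·√(π²EI/P_cr) = (1/0.7)·√(π²×1.12×10^11×1.169×10^-6/7.168×10^5)
L = 1.92 m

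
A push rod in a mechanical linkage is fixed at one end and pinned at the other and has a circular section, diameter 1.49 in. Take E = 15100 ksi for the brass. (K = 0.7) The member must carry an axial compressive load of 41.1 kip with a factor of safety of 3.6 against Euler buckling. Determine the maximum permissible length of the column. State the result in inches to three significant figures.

L_max ≈ 22.3 in

I = πd⁴/64 = π×1.49⁴/64 = 0.2419 in⁴
Required critical load P_cr = n·P = 3.6 × 41.1 = 148.0 kip = 1.480×10^5 lb
From P_cr = π²EI/(K·L)²:  L = (1/K)·√(π²EI/P_cr) = (1/0.7)·√(π²×1.51×10^7×0.2419/1.480×10^5)
L = 22.3 in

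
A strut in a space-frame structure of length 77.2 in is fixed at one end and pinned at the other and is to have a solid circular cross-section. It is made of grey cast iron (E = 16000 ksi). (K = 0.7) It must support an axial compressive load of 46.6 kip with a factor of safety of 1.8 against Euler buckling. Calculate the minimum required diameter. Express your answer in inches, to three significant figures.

d ≈ 2.37 in

Required P_cr = n·P = 1.8 × 46.6 = 83.88 kip
L_e = K·L = 0.7 × 77.2 = 54.04 in
Required I = P_cr·L_e²/(π²E) = 8.388×10^4 × 54.04² / (π² × 1.60×10^7) = 1.551 in⁴
Solid circle: I = πd⁴/64  ⇒  d = (64I/π)^(1/4) = (64×1.551/π)^(1/4) = 2.37 in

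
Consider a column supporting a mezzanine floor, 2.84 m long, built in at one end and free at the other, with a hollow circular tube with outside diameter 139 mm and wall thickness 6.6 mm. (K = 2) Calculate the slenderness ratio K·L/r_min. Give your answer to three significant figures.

λ ≈ 121

Inner diameter d_i = 139 − 2×6.6 = 125.8 mm
I = π(d_o⁴ − d_i⁴)/64 = π(139⁴ − 125.8⁴)/64 = 6.030×10^6 mm⁴
A = 2.745×10^3 mm²;  r_min = √(I/A) = √(6.030×10^6/2.745×10^3) = 46.87 mm
L_e = K·L = 2 × 2.84 m = 5.680 m = 5680.0 mm
λ = L_e / r_min = 5680.0 / 46.87 = 121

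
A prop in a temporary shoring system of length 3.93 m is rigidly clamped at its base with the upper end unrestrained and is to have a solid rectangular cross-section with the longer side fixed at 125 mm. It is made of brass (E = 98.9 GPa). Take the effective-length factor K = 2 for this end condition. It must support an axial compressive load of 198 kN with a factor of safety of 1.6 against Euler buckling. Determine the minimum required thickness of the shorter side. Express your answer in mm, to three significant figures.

Required P_cr = n·P = 1.6 × 198 = 316.8 kN
L_e = K·L = 2 × 3.93 = 7.860 m
Required I = P_cr·L_e²/(π²E) = 3.168×10^5 × 7.860² / (π² × 9.89×10^10) = 2.005×10^-5 m⁴
I_req = 2.005×10^7 mm⁴
Rectangle, weak axis: I_min = h·b³/12 with h = 125 mm fixed  ⇒  b = (12I/h)^(1/3) = 124 mm

b ≈ 124 mm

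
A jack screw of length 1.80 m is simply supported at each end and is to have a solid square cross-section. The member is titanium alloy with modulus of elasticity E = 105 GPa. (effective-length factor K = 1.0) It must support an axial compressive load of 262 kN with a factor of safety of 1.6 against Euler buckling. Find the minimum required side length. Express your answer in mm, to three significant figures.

a ≈ 63.0 mm

Required P_cr = n·P = 1.6 × 262 = 419.2 kN
L_e = K·L = 1 × 1.80 = 1.800 m
Required I = P_cr·L_e²/(π²E) = 4.192×10^5 × 1.800² / (π² × 1.05×10^11) = 1.311×10^-6 m⁴
I_req = 1.311×10^6 mm⁴
Solid square: I = a⁴/12  ⇒  a = (12I)^(1/4) = (12×1.311×10^6)^(1/4) = 63.0 mm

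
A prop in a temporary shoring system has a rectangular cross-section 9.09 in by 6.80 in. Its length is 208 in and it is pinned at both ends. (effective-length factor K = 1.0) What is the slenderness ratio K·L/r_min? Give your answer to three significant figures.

Buckling occurs about the weak axis: I_min = h·b³/12 with b = 6.80 in (the shorter side).
I_min = 9.09×6.80³/12 = 238.2 in⁴
A = 61.81 in²;  r_min = √(I/A) = √(238.2/61.81) = 1.963 in
L_e = K·L = 1 × 208 = 208.0 in
λ = L_e / r_min = 208.00 / 1.963 = 106

λ ≈ 106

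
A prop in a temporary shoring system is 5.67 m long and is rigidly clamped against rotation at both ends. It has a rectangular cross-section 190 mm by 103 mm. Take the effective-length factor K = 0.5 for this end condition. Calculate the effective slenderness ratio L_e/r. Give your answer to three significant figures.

For a rectangle r_min = b/√12 = 103/√12 = 29.73 mm
L_e = K·L = 0.5 × 5.67 m = 2.835 m = 2835.0 mm
λ = L_e / r_min = 2835.0 / 29.73 = 95.3

λ ≈ 95.3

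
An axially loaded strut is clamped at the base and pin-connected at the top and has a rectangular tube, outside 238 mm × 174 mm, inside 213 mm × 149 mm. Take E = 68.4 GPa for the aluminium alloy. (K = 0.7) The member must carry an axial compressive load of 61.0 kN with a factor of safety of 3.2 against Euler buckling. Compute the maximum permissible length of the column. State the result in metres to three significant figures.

L_max ≈ 18.0 m

Weak-axis I_min = (h_o·b_o³ − h_i·b_i³)/12 with b_o = 174, b_i = 149.0 mm (shorter outer/inner sides).
I_min = (238×174³ − 213.0×149.0³)/12 = 4.577×10^7 mm⁴
I = 4.577×10^-5 m⁴
Required critical load P_cr = n·P = 3.2 × 61.0 = 195.2 kN = 1.952×10^5 N
From P_cr = π²EI/(K·L)²:  L = (1/K)·√(π²EI/P_cr) = (1/0.7)·√(π²×6.84×10^10×4.577×10^-5/1.952×10^5)
L = 18.0 m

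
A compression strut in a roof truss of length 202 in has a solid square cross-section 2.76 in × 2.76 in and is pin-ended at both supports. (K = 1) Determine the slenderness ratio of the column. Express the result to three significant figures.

λ ≈ 254

For a square r = a/√12 = 2.76/√12 = 0.7967 in
L_e = K·L = 1 × 202 = 202.0 in
λ = L_e / r_min = 202.00 / 0.7967 = 254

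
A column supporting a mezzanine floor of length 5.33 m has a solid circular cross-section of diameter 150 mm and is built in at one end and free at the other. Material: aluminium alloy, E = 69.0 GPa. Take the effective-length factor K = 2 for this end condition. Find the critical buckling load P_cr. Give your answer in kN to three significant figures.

P_cr ≈ 149 kN

I = πd⁴/64 = π×150⁴/64 = 2.485×10^7 mm⁴
I = 2.485×10^7 mm⁴ = 2.485×10^-5 m⁴
Effective length L_e = K·L = 2 × 5.33 = 10.66 m
P_cr = π²EI / L_e² = π² × 69.0×10⁹ × 2.485×10^-5 / 10.66² = 1.489×10^5 N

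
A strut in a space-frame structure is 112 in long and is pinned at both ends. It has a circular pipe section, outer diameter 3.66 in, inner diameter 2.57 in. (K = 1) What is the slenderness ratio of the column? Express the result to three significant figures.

d_o = 3.66 in, d_i = 2.57 in
I = π(d_o⁴ − d_i⁴)/64 = π(3.66⁴ − 2.570⁴)/64 = 6.667 in⁴
A = 5.333 in²;  r_min = √(I/A) = √(6.667/5.333) = 1.118 in
L_e = K·L = 1 × 112 = 112.0 in
λ = L_e / r_min = 112.00 / 1.118 = 100

λ ≈ 100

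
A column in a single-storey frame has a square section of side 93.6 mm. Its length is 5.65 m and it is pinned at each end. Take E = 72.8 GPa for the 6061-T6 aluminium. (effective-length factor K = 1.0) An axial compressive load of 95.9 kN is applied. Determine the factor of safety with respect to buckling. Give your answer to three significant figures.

n ≈ 1.50

I = a⁴/12 = 93.6⁴/12 = 6.396×10^6 mm⁴
I = 6.396×10^6 mm⁴ = 6.396×10^-6 m⁴
Effective length L_e = K·L = 1 × 5.65 = 5.650 m
P_cr = π²EI / L_e² = π² × 72.8×10⁹ × 6.396×10^-6 / 5.650² = 1.440×10^5 N
Factor of safety n = P_cr / P = 143.96 / 95.9 = 1.50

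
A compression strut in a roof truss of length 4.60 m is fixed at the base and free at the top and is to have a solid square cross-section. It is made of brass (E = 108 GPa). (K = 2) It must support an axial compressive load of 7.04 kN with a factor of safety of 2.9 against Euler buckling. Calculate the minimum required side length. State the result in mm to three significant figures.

Required P_cr = n·P = 2.9 × 7.04 = 20.42 kN
L_e = K·L = 2 × 4.60 = 9.200 m
Required I = P_cr·L_e²/(π²E) = 2.042×10^4 × 9.200² / (π² × 1.08×10^11) = 1.621×10^-6 m⁴
I_req = 1.621×10^6 mm⁴
Solid square: I = a⁴/12  ⇒  a = (12I)^(1/4) = (12×1.621×10^6)^(1/4) = 66.4 mm

a ≈ 66.4 mm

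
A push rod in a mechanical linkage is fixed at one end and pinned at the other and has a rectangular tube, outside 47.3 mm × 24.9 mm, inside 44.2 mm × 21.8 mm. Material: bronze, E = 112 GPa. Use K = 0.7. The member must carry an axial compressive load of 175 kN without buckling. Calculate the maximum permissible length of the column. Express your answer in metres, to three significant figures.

L_max ≈ 0.541 m

Weak-axis I_min = (h_o·b_o³ − h_i·b_i³)/12 with b_o = 24.9, b_i = 21.80 mm (shorter outer/inner sides).
I_min = (47.3×24.9³ − 44.20×21.80³)/12 = 2.269×10^4 mm⁴
I = 2.269×10^-8 m⁴
At the buckling limit P_cr = P = 1.750×10^5 N
From P_cr = π²EI/(K·L)²:  L = (1/K)·√(π²EI/P_cr) = (1/0.7)·√(π²×1.12×10^11×2.269×10^-8/1.750×10^5)
L = 0.541 m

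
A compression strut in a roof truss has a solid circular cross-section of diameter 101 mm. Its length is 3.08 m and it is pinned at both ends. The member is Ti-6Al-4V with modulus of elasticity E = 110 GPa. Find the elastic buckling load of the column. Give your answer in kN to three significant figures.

P_cr ≈ 585 kN

I = πd⁴/64 = π×101⁴/64 = 5.108×10^6 mm⁴
I = 5.108×10^6 mm⁴ = 5.108×10^-6 m⁴
Effective length L_e = K·L = 1 × 3.08 = 3.080 m
P_cr = π²EI / L_e² = π² × 110×10⁹ × 5.108×10^-6 / 3.080² = 5.846×10^5 N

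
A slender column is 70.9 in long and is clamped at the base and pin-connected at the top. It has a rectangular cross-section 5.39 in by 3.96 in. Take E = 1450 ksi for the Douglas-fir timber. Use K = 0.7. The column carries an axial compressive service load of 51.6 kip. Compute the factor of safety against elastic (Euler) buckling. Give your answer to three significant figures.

n ≈ 3.14

Buckling occurs about the weak axis: I_min = h·b³/12 with b = 3.96 in (the shorter side).
I_min = 5.39×3.96³/12 = 27.89 in⁴
Effective length L_e = K·L = 0.7 × 70.9 = 49.63 in
P_cr = π²EI / L_e² = π² × 1450×10³ × 27.89 / 49.63² = 1.621×10^5 lb
Factor of safety n = P_cr / P = 162.06 / 51.6 = 3.14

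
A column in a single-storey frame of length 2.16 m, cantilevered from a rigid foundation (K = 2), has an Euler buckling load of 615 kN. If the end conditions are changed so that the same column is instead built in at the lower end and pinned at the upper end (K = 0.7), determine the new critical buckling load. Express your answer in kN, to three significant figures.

P_cr ∝ 1/K², so P_cr,new = P_cr,old × (K_old/K_new)² = 615 × (2/0.7)²
= 615 × 8.163 = 5020 kN

P_cr ≈ 5020 kN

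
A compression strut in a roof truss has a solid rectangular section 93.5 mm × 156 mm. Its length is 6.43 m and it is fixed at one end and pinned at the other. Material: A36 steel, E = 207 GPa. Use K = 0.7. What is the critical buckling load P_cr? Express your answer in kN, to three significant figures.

Buckling occurs about the weak axis: I_min = h·b³/12 with b = 93.5 mm (the shorter side).
I_min = 156×93.5³/12 = 1.063×10^7 mm⁴
I = 1.063×10^7 mm⁴ = 1.063×10^-5 m⁴
Effective length L_e = K·L = 0.7 × 6.43 = 4.501 m
P_cr = π²EI / L_e² = π² × 207×10⁹ × 1.063×10^-5 / 4.501² = 1.072×10^6 N

P_cr ≈ 1070 kN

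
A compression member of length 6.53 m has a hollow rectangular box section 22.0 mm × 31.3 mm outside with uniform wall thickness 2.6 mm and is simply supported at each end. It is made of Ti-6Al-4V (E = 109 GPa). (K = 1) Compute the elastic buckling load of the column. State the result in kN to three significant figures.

Inner dimensions: h_i = 31.3 − 2×2.6 = 26.10 mm, b_i = 22.0 − 2×2.6 = 16.80 mm
Weak-axis I_min = (h_o·b_o³ − h_i·b_i³)/12 with b_o = 22.0, b_i = 16.80 mm (shorter outer/inner sides).
I_min = (31.3×22.0³ − 26.10×16.80³)/12 = 1.746×10^4 mm⁴
I = 1.746×10^4 mm⁴ = 1.746×10^-8 m⁴
Effective length L_e = K·L = 1 × 6.53 = 6.530 m
P_cr = π²EI / L_e² = π² × 109×10⁹ × 1.746×10^-8 / 6.530² = 440.5 N

P_cr ≈ 0.441 kN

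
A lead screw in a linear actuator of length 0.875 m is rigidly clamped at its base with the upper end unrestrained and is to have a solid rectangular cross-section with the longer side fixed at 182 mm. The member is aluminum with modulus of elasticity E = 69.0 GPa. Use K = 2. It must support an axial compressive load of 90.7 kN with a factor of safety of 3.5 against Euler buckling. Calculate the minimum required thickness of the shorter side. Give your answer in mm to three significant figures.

Required P_cr = n·P = 3.5 × 90.7 = 317.4 kN
L_e = K·L = 2 × 0.875 = 1.750 m
Required I = P_cr·L_e²/(π²E) = 3.175×10^5 × 1.750² / (π² × 6.90×10^10) = 1.428×10^-6 m⁴
I_req = 1.428×10^6 mm⁴
Rectangle, weak axis: I_min = h·b³/12 with h = 182 mm fixed  ⇒  b = (12I/h)^(1/3) = 45.5 mm

b ≈ 45.5 mm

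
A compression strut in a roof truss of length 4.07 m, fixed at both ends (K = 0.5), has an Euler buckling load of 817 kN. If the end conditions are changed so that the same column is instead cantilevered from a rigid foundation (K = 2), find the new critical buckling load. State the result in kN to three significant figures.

P_cr ∝ 1/K², so P_cr,new = P_cr,old × (K_old/K_new)² = 817 × (0.5/2)²
= 817 × 0.06250 = 51.1 kN

P_cr ≈ 51.1 kN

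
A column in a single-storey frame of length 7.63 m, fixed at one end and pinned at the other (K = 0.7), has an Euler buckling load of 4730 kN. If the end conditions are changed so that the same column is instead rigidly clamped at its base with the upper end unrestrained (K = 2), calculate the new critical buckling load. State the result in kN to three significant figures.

P_cr ∝ 1/K², so P_cr,new = P_cr,old × (K_old/K_new)² = 4730 × (0.7/2)²
= 4730 × 0.1225 = 579 kN

P_cr ≈ 579 kN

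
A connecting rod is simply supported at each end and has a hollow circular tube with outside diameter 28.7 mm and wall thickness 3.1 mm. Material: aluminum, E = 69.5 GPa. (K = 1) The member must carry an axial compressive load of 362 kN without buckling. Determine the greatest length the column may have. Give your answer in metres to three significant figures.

L_max ≈ 0.198 m

Inner diameter d_i = 28.7 − 2×3.1 = 22.50 mm
I = π(d_o⁴ − d_i⁴)/64 = π(28.7⁴ − 22.50⁴)/64 = 2.072×10^4 mm⁴
I = 2.072×10^-8 m⁴
At the buckling limit P_cr = P = 3.620×10^5 N
From P_cr = π²EI/(K·L)²:  L = (1/K)·√(π²EI/P_cr) = (1/1)·√(π²×6.95×10^10×2.072×10^-8/3.620×10^5)
L = 0.198 m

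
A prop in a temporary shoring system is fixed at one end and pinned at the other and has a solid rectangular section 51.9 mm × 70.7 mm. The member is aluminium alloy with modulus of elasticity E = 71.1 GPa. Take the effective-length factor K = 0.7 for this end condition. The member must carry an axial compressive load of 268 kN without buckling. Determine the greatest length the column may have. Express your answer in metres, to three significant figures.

L_max ≈ 2.10 m

Buckling occurs about the weak axis: I_min = h·b³/12 with b = 51.9 mm (the shorter side).
I_min = 70.7×51.9³/12 = 8.236×10^5 mm⁴
I = 8.236×10^-7 m⁴
At the buckling limit P_cr = P = 2.680×10^5 N
From P_cr = π²EI/(K·L)²:  L = (1/K)·√(π²EI/P_cr) = (1/0.7)·√(π²×7.11×10^10×8.236×10^-7/2.680×10^5)
L = 2.10 m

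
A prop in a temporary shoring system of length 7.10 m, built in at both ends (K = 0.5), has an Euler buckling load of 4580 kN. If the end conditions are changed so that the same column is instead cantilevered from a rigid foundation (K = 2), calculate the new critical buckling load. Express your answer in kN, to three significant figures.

P_cr ≈ 286 kN

P_cr ∝ 1/K², so P_cr,new = P_cr,old × (K_old/K_new)² = 4580 × (0.5/2)²
= 4580 × 0.06250 = 286 kN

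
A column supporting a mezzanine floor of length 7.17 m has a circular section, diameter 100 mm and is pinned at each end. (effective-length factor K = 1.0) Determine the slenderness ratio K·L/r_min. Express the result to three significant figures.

λ ≈ 287

I = πd⁴/64 = π×100⁴/64 = 4.909×10^6 mm⁴
A = 7.854×10^3 mm²;  r_min = √(I/A) = √(4.909×10^6/7.854×10^3) = 25.00 mm
L_e = K·L = 1 × 7.17 m = 7.170 m = 7170.0 mm
λ = L_e / r_min = 7170.0 / 25.00 = 287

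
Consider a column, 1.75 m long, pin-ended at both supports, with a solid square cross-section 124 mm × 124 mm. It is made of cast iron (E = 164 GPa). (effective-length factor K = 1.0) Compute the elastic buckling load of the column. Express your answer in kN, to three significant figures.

I = a⁴/12 = 124⁴/12 = 1.970×10^7 mm⁴
I = 1.970×10^7 mm⁴ = 1.970×10^-5 m⁴
Effective length L_e = K·L = 1 × 1.75 = 1.750 m
P_cr = π²EI / L_e² = π² × 164×10⁹ × 1.970×10^-5 / 1.750² = 1.041×10^7 N

P_cr ≈ 10400 kN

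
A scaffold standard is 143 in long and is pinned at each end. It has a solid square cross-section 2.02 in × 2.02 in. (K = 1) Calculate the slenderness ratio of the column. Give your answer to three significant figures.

λ ≈ 245

For a square r = a/√12 = 2.02/√12 = 0.5831 in
L_e = K·L = 1 × 143 = 143.0 in
λ = L_e / r_min = 143.00 / 0.5831 = 245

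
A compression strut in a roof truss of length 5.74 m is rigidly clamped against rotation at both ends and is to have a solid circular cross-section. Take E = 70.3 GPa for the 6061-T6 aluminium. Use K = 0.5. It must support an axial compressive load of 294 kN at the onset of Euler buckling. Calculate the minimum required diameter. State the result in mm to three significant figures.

d ≈ 91.8 mm

L_e = K·L = 0.5 × 5.74 = 2.870 m
Required I = P_cr·L_e²/(π²E) = 2.940×10^5 × 2.870² / (π² × 7.03×10^10) = 3.490×10^-6 m⁴
I_req = 3.490×10^6 mm⁴
Solid circle: I = πd⁴/64  ⇒  d = (64I/π)^(1/4) = (64×3.490×10^6/π)^(1/4) = 91.8 mm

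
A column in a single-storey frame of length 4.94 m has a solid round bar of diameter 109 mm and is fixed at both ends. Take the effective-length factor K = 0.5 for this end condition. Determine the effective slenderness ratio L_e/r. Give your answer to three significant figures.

For a solid circle r = d/4 = 109/4 = 27.25 mm
L_e = K·L = 0.5 × 4.94 m = 2.470 m = 2470.0 mm
λ = L_e / r_min = 2470.0 / 27.25 = 90.6

λ ≈ 90.6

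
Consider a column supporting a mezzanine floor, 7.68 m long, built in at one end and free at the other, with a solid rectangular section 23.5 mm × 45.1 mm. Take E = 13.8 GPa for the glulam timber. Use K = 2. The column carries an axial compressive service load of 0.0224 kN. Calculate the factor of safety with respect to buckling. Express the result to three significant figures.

Buckling occurs about the weak axis: I_min = h·b³/12 with b = 23.5 mm (the shorter side).
I_min = 45.1×23.5³/12 = 4.878×10^4 mm⁴
I = 4.878×10^4 mm⁴ = 4.878×10^-8 m⁴
Effective length L_e = K·L = 2 × 7.68 = 15.36 m
P_cr = π²EI / L_e² = π² × 13.8×10⁹ × 4.878×10^-8 / 15.36² = 28.16 N
Factor of safety n = P_cr / P = 0.028158 / 0.0224 = 1.26

n ≈ 1.26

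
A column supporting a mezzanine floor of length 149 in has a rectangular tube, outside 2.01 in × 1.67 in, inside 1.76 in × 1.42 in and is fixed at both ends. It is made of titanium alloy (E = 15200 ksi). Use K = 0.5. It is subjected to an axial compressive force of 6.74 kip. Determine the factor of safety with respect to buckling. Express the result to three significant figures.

n ≈ 1.44

Weak-axis I_min = (h_o·b_o³ − h_i·b_i³)/12 with b_o = 1.67, b_i = 1.420 in (shorter outer/inner sides).
I_min = (2.01×1.67³ − 1.760×1.420³)/12 = 0.3602 in⁴
Effective length L_e = K·L = 0.5 × 149 = 74.50 in
P_cr = π²EI / L_e² = π² × 15200×10³ × 0.3602 / 74.50² = 9.735×10^3 lb
Factor of safety n = P_cr / P = 9.7352 / 6.74 = 1.44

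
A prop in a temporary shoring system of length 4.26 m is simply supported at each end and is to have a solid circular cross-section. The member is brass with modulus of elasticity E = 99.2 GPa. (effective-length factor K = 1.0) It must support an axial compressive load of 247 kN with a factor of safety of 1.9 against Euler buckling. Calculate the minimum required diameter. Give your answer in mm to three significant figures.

Required P_cr = n·P = 1.9 × 247 = 469.3 kN
L_e = K·L = 1 × 4.26 = 4.260 m
Required I = P_cr·L_e²/(π²E) = 4.693×10^5 × 4.260² / (π² × 9.92×10^10) = 8.699×10^-6 m⁴
I_req = 8.699×10^6 mm⁴
Solid circle: I = πd⁴/64  ⇒  d = (64I/π)^(1/4) = (64×8.699×10^6/π)^(1/4) = 115 mm

d ≈ 115 mm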